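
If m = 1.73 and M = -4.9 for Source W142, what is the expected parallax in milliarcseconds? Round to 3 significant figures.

m − M = 1.73 − (-4.9) = 6.63.
d = 10^((m−M)/5 + 1) = 10^2.326 = 211.84 pc.
p = 1/d = 1/211.84 = 0.0047205 arcsec = 4.7205 mas.

4.72 mas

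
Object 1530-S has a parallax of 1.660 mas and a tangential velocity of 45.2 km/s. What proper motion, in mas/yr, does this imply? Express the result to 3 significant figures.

d = 1/p = 1/0.001660″ = 602.41 pc.
μ = v_t / (4.74 d) = 45.2 / (4.74 × 602.41) = 45.2 / 2855.4 = 0.01583 ″/yr = 15.83 mas/yr.

15.8 mas/yr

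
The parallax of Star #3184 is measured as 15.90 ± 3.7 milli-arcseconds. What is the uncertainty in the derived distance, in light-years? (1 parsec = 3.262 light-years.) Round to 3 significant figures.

d = 1/p, so σ_d = σ_p / p².
σ_d = 0.00370 / (0.01590)² = 0.00370 / 0.00025281 = 14.635 pc = 14.635 × 3.262 ly = 47.739 ly.

47.7 ly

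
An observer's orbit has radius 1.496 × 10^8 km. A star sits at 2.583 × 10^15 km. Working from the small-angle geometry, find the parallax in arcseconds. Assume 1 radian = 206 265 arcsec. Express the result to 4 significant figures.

0.01195 arcsec

θ ≈ B/d = (1.496 × 10^8) / (2.583 × 10^15) = 5.7917 × 10^-8 rad.
In arcseconds: 5.7917 × 10^-8 × 206265 = 0.011946″.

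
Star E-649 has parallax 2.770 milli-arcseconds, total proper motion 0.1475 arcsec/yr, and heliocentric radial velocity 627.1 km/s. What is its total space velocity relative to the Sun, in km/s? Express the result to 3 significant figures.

d = 1/p = 1/0.002770″ = 361.01 pc.
v_t = 4.740 μ d = 4.740 × 0.1475 × 361.01 = 252.4 km/s.
v = √(v_r² + v_t²) = √(627.1² + 252.4²) = √456960 = 675.99 km/s.

676 km/s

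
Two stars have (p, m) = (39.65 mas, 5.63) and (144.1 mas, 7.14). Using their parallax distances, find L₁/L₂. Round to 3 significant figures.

L₁/L₂ = 53.1

d₁ = 1/p₁ = 1/0.03965″ = 25.221 pc; d₂ = 1/p₂ = 1/0.1441″ = 6.9396 pc.
M₁ = m₁ − 5 log₁₀ d₁ + 5 = 5.63 − 7.0088 + 5 = 3.6212.
M₂ = 7.14 − 4.2067 + 5 = 7.9333.
L₁/L₂ = 10^(0.4(M₂ − M₁)) = 10^(0.4 × 4.3121) = 10^1.72484 = 53.069.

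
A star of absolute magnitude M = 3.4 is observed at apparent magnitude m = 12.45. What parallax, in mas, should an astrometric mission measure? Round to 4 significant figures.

1.549 mas

m − M = 12.45 − 3.4 = 9.05.
d = 10^((m−M)/5 + 1) = 10^2.810 = 645.65 pc.
p = 1/d = 1/645.65 = 0.0015488 arcsec = 1.5488 mas.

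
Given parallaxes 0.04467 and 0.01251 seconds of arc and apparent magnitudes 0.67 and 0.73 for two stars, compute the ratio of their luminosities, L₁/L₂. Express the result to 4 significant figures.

d₁ = 1/p₁ = 1/0.04467″ = 22.386 pc; d₂ = 1/p₂ = 1/0.01251″ = 79.936 pc.
M₁ = m₁ − 5 log₁₀ d₁ + 5 = 0.67 − 6.7499 + 5 = -1.0799.
M₂ = 0.73 − 9.5137 + 5 = -3.7837.
L₁/L₂ = 10^(0.4(M₂ − M₁)) = 10^(0.4 × (-2.7038)) = 10^(-1.08152) = 0.082886.

L₁/L₂ = 0.08289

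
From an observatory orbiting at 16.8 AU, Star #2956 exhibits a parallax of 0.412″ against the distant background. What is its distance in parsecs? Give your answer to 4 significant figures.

40.78 pc

With baseline B (in AU) and parallax p (in arcsec), d = B/p parsecs.
d = 16.8 / 0.412 = 40.777 pc.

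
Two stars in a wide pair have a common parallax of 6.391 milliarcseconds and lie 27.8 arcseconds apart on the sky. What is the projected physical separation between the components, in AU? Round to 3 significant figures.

d = 1/p = 1/0.006391″ = 156.47 pc.
At distance d (pc), an angle of θ arcsec spans θ·d AU: s = 27.8 × 156.47 = 4349.9 AU.

4350 AU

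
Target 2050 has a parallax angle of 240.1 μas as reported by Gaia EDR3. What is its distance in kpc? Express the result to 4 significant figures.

4.165 kpc

p = 240.1 μas = 0.0002401 arcsec.
d = 1/p = 1/0.0002401 = 4164.9 pc.
= 4.1649 kpc.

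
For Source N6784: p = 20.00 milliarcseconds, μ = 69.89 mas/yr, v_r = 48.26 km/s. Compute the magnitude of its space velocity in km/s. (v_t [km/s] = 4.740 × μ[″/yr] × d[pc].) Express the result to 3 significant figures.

d = 1/p = 1/0.02000″ = 50 pc.
μ = 69.89 mas/yr = 0.06989 ″/yr.
v_t = 4.740 μ d = 4.740 × 0.06989 × 50 = 16.564 km/s.
v = √(v_r² + v_t²) = √(48.26² + 16.564²) = √2603.39 = 51.023 km/s.

51.0 km/s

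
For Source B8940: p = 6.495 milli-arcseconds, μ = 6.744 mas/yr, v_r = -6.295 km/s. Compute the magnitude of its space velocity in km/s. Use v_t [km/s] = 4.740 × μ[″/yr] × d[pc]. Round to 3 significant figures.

d = 1/p = 1/0.006495″ = 153.96 pc.
μ = 6.744 mas/yr = 0.006744 ″/yr.
v_t = 4.740 μ d = 4.740 × 0.006744 × 153.96 = 4.9216 km/s.
v = √(v_r² + v_t²) = √((-6.295)² + 4.9216²) = √63.8492 = 7.9906 km/s.

7.99 km/s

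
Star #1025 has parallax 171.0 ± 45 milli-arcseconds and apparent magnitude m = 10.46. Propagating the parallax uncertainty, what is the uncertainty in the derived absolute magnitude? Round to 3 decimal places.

σ_M = 0.571 mag

M = m − 5 log₁₀ d + 5 = m + 5 log₁₀ p + 5, so ∂M/∂p = 5/(p ln 10).
σ_M = (5/ln 10) · (σ_p/p) = 2.1715 × 45/171.0 = 2.1715 × 0.26316 = 0.57145.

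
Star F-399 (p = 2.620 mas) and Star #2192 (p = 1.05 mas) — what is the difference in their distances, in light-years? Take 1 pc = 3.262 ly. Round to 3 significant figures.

1860 ly

d_A = 1/0.002620″ = 381.68 pc; d_B = 1/0.001050″ = 952.38 pc.
|d_B − d_A| = |952.38 − 381.68| = 570.7 pc = 570.7 × 3.262 ly = 1861.6 ly.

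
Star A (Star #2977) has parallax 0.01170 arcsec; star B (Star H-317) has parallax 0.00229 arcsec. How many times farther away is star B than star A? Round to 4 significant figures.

5.109

Since d = 1/p, d_B/d_A = p_A/p_B.
= 0.01170 / 0.00229 = 5.1092.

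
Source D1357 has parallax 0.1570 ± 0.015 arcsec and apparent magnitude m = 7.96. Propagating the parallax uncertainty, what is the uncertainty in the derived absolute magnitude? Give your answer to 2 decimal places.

M = m − 5 log₁₀ d + 5 = m + 5 log₁₀ p + 5, so ∂M/∂p = 5/(p ln 10).
σ_M = (5/ln 10) · (σ_p/p) = 2.1715 × 0.015/0.1570 = 2.1715 × 0.095541 = 0.20747.

σ_M = 0.21 mag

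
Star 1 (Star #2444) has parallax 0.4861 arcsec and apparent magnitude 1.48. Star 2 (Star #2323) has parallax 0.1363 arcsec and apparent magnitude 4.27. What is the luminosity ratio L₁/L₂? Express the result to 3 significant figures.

d₁ = 1/p₁ = 1/0.4861″ = 2.0572 pc; d₂ = 1/p₂ = 1/0.1363″ = 7.3368 pc.
M₁ = m₁ − 5 log₁₀ d₁ + 5 = 1.48 − 1.5664 + 5 = 4.9136.
M₂ = 4.27 − 4.3275 + 5 = 4.9425.
L₁/L₂ = 10^(0.4(M₂ − M₁)) = 10^(0.4 × 0.0289) = 10^0.01156 = 1.027.

L₁/L₂ = 1.03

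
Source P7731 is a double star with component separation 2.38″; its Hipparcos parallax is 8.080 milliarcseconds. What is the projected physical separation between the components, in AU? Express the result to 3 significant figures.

d = 1/p = 1/0.008080″ = 123.76 pc.
At distance d (pc), an angle of θ arcsec spans θ·d AU: s = 2.38 × 123.76 = 294.55 AU.

295 AU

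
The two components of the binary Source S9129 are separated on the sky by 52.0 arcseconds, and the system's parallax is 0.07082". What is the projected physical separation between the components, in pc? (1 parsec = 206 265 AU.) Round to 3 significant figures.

0.00356 pc

d = 1/p = 1/0.07082″ = 14.12 pc.
At distance d (pc), an angle of θ arcsec spans θ·d AU: s = 52.0 × 14.12 = 734.24 AU.
= 734.24 / 206265 = 0.0035597 pc.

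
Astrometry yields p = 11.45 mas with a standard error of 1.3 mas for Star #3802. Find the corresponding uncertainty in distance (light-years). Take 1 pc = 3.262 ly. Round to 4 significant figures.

32.35 ly

d = 1/p, so σ_d = σ_p / p².
σ_d = 0.00130 / (0.01145)² = 0.00130 / 0.0001311 = 9.9161 pc = 9.9161 × 3.262 ly = 32.346 ly.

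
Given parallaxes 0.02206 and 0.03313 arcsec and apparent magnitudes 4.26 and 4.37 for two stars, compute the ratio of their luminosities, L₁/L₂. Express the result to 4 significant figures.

d₁ = 1/p₁ = 1/0.02206″ = 45.331 pc; d₂ = 1/p₂ = 1/0.03313″ = 30.184 pc.
M₁ = m₁ − 5 log₁₀ d₁ + 5 = 4.26 − 8.2820 + 5 = 0.9780.
M₂ = 4.37 − 7.3989 + 5 = 1.9711.
L₁/L₂ = 10^(0.4(M₂ − M₁)) = 10^(0.4 × 0.9931) = 10^0.39724 = 2.496.

L₁/L₂ = 2.496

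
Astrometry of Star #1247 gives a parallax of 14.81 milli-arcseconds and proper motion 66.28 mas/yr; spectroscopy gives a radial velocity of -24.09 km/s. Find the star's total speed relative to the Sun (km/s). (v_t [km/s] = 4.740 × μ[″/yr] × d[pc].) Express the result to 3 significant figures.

d = 1/p = 1/0.01481″ = 67.522 pc.
μ = 66.28 mas/yr = 0.06628 ″/yr.
v_t = 4.740 μ d = 4.740 × 0.06628 × 67.522 = 21.213 km/s.
v = √(v_r² + v_t²) = √((-24.09)² + 21.213²) = √1030.32 = 32.099 km/s.

32.1 km/s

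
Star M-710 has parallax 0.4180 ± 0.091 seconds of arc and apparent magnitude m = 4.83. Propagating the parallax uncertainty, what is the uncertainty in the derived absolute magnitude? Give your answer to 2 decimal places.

M = m − 5 log₁₀ d + 5 = m + 5 log₁₀ p + 5, so ∂M/∂p = 5/(p ln 10).
σ_M = (5/ln 10) · (σ_p/p) = 2.1715 × 0.091/0.4180 = 2.1715 × 0.2177 = 0.47274.

σ_M = 0.47 mag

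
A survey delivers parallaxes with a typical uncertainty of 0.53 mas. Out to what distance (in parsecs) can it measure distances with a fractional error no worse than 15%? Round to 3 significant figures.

283 pc

σ_d/d = σ_p/p, so the condition is σ_p/p ≤ 0.15, i.e. p ≥ σ_p/0.15.
p_min = 0.53/0.15 = 3.5333 mas = 0.0035333 arcsec.
d_max = 1/p_min = 1/0.0035333 = 283.02 pc.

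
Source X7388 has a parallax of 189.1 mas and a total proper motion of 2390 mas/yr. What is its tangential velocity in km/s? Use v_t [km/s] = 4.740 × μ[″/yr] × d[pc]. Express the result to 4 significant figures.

59.91 km/s

d = 1/p = 1/0.1891″ = 5.2882 pc.
μ = 2390 mas/yr = 2.39 ″/yr.
v_t = 4.74 × μ × d = 4.74 × 2.39 × 5.2882 = 59.908 km/s.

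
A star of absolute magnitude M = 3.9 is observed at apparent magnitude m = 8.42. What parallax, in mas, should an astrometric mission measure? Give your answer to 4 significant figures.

12.47 mas

m − M = 8.42 − 3.9 = 4.52.
d = 10^((m−M)/5 + 1) = 10^1.904 = 80.168 pc.
p = 1/d = 1/80.168 = 0.012474 arcsec = 12.474 mas.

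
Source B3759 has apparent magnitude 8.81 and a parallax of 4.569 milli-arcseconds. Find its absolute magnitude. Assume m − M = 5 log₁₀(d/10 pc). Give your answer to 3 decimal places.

d = 1/p = 1/0.004569″ = 218.87 pc.
m − M = 5 log₁₀(218.87) − 5 = 11.7009 − 5 = 6.7009.
M = m − (m − M) = 8.81 − 6.7009 = 2.109.

M = 2.109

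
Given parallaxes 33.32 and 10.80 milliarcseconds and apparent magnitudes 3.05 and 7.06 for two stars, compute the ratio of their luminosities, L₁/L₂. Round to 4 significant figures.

d₁ = 1/p₁ = 1/0.03332″ = 30.012 pc; d₂ = 1/p₂ = 1/0.01080″ = 92.593 pc.
M₁ = m₁ − 5 log₁₀ d₁ + 5 = 3.05 − 7.3865 + 5 = 0.6635.
M₂ = 7.06 − 9.8329 + 5 = 2.2271.
L₁/L₂ = 10^(0.4(M₂ − M₁)) = 10^(0.4 × 1.5636) = 10^0.62544 = 4.2212.

L₁/L₂ = 4.221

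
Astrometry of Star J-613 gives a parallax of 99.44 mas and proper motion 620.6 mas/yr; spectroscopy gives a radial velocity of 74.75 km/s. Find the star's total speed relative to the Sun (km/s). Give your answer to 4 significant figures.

d = 1/p = 1/0.09944″ = 10.056 pc.
μ = 620.6 mas/yr = 0.6206 ″/yr.
v_t = 4.740 μ d = 4.740 × 0.6206 × 10.056 = 29.581 km/s.
v = √(v_r² + v_t²) = √(74.75² + 29.581²) = √6462.6 = 80.39 km/s.

80.39 km/s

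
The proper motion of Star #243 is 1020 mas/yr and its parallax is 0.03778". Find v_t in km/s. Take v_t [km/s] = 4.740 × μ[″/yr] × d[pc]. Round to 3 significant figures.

128 km/s

d = 1/p = 1/0.03778″ = 26.469 pc.
μ = 1020 mas/yr = 1.02 ″/yr.
v_t = 4.74 × μ × d = 4.74 × 1.02 × 26.469 = 127.97 km/s.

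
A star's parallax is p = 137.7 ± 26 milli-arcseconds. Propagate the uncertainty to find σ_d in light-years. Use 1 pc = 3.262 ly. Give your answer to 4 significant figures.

d = 1/p, so σ_d = σ_p / p².
σ_d = 0.0260 / (0.1377)² = 0.0260 / 0.018961 = 1.3712 pc = 1.3712 × 3.262 ly = 4.4729 ly.

4.473 ly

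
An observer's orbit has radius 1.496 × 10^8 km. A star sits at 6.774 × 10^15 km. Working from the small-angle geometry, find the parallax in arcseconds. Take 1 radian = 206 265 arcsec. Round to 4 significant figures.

θ ≈ B/d = (1.496 × 10^8) / (6.774 × 10^15) = 2.2084 × 10^-8 rad.
In arcseconds: 2.2084 × 10^-8 × 206265 = 0.0045552″.

0.004555 arcsec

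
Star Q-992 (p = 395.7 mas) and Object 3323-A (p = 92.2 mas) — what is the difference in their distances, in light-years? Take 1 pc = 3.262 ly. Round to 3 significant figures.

d_A = 1/0.3957″ = 2.5272 pc; d_B = 1/0.09220″ = 10.846 pc.
|d_B − d_A| = |10.846 − 2.5272| = 8.3188 pc = 8.3188 × 3.262 ly = 27.136 ly.

27.1 ly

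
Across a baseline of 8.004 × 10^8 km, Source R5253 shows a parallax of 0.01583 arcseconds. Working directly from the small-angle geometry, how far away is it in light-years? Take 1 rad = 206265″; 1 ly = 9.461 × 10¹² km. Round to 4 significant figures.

1102 ly

θ = 0.01583″ = 0.01583/206265 = 7.6746 × 10^-8 rad.
d = B/θ = (8.004 × 10^8) / (7.6746 × 10^-8) = 1.0429 × 10^16 km = (1.0429 × 10^16) / (9.461 × 10^12) ly = 1102.3 ly.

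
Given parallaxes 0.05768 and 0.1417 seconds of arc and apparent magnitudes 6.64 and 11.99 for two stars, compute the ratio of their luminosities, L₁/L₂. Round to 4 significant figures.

L₁/L₂ = 833.1

d₁ = 1/p₁ = 1/0.05768″ = 17.337 pc; d₂ = 1/p₂ = 1/0.1417″ = 7.0572 pc.
M₁ = m₁ − 5 log₁₀ d₁ + 5 = 6.64 − 6.1949 + 5 = 5.4451.
M₂ = 11.99 − 4.2432 + 5 = 12.7468.
L₁/L₂ = 10^(0.4(M₂ − M₁)) = 10^(0.4 × 7.3017) = 10^2.92068 = 833.07.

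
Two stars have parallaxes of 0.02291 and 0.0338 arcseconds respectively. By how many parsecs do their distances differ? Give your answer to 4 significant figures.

14.06 pc

d_A = 1/0.02291″ = 43.649 pc; d_B = 1/0.03380″ = 29.586 pc.
|d_B − d_A| = |29.586 − 43.649| = 14.063 pc.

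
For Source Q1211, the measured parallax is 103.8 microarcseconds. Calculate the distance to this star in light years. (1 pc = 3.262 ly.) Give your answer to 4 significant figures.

p = 103.8 microarcseconds = 0.0001038 arcsec.
d = 1/p = 1/0.0001038 = 9633.9 pc.
In light-years: 9633.9 × 3.262 = 31426 ly.

31430 light years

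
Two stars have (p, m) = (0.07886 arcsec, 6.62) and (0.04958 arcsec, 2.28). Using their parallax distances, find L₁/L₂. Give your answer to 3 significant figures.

L₁/L₂ = 0.00726

d₁ = 1/p₁ = 1/0.07886″ = 12.681 pc; d₂ = 1/p₂ = 1/0.04958″ = 20.169 pc.
M₁ = m₁ − 5 log₁₀ d₁ + 5 = 6.62 − 5.5158 + 5 = 6.1042.
M₂ = 2.28 − 6.5234 + 5 = 0.7566.
L₁/L₂ = 10^(0.4(M₂ − M₁)) = 10^(0.4 × (-5.3476)) = 10^(-2.13904) = 0.0072604.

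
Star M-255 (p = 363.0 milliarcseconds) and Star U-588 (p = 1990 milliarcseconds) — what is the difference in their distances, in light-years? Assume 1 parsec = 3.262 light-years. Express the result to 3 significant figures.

d_A = 1/0.3630″ = 2.7548 pc; d_B = 1/1.990″ = 0.50251 pc.
|d_B − d_A| = |0.50251 − 2.7548| = 2.2523 pc = 2.2523 × 3.262 ly = 7.347 ly.

7.35 ly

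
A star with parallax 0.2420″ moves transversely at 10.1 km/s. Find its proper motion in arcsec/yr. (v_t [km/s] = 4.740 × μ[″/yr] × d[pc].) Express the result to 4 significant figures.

d = 1/p = 1/0.2420″ = 4.1322 pc.
μ = v_t / (4.74 d) = 10.1 / (4.74 × 4.1322) = 10.1 / 19.587 = 0.51565 ″/yr.

0.5157 arcsec/yr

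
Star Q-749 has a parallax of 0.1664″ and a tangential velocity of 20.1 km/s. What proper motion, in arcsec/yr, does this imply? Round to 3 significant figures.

d = 1/p = 1/0.1664″ = 6.0096 pc.
μ = v_t / (4.74 d) = 20.1 / (4.74 × 6.0096) = 20.1 / 28.486 = 0.70561 ″/yr.

0.706 arcsec/yr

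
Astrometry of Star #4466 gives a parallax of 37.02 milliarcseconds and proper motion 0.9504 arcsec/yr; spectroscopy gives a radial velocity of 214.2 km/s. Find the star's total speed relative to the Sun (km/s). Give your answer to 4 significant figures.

246.4 km/s

d = 1/p = 1/0.03702″ = 27.012 pc.
v_t = 4.740 μ d = 4.740 × 0.9504 × 27.012 = 121.69 km/s.
v = √(v_r² + v_t²) = √(214.2² + 121.69²) = √60690.1 = 246.35 km/s.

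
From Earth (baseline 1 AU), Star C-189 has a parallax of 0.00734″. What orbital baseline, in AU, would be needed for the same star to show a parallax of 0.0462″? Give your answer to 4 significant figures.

Parallax scales linearly with baseline: p ∝ B, so B = p_target / p_Earth × 1 AU.
B = 0.0462 / 0.00734 = 6.2943 AU.

6.294 AU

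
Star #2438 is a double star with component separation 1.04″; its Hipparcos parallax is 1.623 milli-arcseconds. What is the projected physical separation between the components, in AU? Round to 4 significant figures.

640.8 AU

d = 1/p = 1/0.001623″ = 616.14 pc.
At distance d (pc), an angle of θ arcsec spans θ·d AU: s = 1.04 × 616.14 = 640.79 AU.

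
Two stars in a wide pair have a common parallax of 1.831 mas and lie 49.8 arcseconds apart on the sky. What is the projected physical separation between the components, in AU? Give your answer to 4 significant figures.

d = 1/p = 1/0.001831″ = 546.15 pc.
At distance d (pc), an angle of θ arcsec spans θ·d AU: s = 49.8 × 546.15 = 27198 AU.

27200 AU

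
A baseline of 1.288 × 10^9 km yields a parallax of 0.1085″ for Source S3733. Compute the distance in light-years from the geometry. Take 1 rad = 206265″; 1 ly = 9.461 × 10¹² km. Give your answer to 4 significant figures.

258.8 ly

θ = 0.1085″ = 0.1085/206265 = 5.2602 × 10^-7 rad.
d = B/θ = (1.288 × 10^9) / (5.2602 × 10^-7) = 2.4486 × 10^15 km = (2.4486 × 10^15) / (9.461 × 10^12) ly = 258.81 ly.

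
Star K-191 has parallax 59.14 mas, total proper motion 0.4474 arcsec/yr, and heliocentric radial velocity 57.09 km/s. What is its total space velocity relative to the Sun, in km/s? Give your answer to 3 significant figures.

d = 1/p = 1/0.05914″ = 16.909 pc.
v_t = 4.740 μ d = 4.740 × 0.4474 × 16.909 = 35.859 km/s.
v = √(v_r² + v_t²) = √(57.09² + 35.859²) = √4545.14 = 67.418 km/s.

67.4 km/s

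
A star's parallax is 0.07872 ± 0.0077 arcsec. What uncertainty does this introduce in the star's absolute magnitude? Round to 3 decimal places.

M = m − 5 log₁₀ d + 5 = m + 5 log₁₀ p + 5, so ∂M/∂p = 5/(p ln 10).
σ_M = (5/ln 10) · (σ_p/p) = 2.1715 × 0.0077/0.07872 = 2.1715 × 0.097815 = 0.21241.

σ_M = 0.212 mag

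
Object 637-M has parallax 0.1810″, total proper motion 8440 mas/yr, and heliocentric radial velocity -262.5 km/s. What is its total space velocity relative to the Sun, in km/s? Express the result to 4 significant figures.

343.2 km/s

d = 1/p = 1/0.1810″ = 5.5249 pc.
μ = 8440 mas/yr = 8.440 ″/yr.
v_t = 4.740 μ d = 4.740 × 8.440 × 5.5249 = 221.03 km/s.
v = √(v_r² + v_t²) = √((-262.5)² + 221.03²) = √117761 = 343.16 km/s.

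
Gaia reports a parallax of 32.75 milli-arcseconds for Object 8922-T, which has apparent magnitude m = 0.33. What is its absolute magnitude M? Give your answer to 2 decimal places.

M = -2.09

d = 1/p = 1/0.03275″ = 30.534 pc.
m − M = 5 log₁₀(30.534) − 5 = 7.4239 − 5 = 2.4239.
M = m − (m − M) = 0.33 − 2.4239 = -2.09.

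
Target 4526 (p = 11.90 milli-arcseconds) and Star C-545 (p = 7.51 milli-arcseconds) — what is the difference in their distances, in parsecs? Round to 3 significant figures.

49.1 pc

d_A = 1/0.01190″ = 84.034 pc; d_B = 1/0.007510″ = 133.16 pc.
|d_B − d_A| = |133.16 − 84.034| = 49.126 pc.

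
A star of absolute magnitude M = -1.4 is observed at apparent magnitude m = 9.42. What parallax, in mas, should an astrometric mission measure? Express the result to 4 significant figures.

0.6855 mas

m − M = 9.42 − (-1.4) = 10.82.
d = 10^((m−M)/5 + 1) = 10^3.164 = 1458.8 pc.
p = 1/d = 1/1458.8 = 0.00068549 arcsec = 0.68549 mas.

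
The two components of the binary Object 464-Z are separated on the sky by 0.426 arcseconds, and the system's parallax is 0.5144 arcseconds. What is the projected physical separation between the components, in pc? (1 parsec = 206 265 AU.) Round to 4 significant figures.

d = 1/p = 1/0.5144″ = 1.944 pc.
At distance d (pc), an angle of θ arcsec spans θ·d AU: s = 0.426 × 1.944 = 0.82814 AU.
= 0.82814 / 206265 = 4.0149 × 10^-6 pc.

4.015 × 10^-6 pc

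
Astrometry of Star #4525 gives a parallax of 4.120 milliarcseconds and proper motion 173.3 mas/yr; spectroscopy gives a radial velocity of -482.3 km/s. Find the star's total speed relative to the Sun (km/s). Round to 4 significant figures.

d = 1/p = 1/0.004120″ = 242.72 pc.
μ = 173.3 mas/yr = 0.1733 ″/yr.
v_t = 4.740 μ d = 4.740 × 0.1733 × 242.72 = 199.38 km/s.
v = √(v_r² + v_t²) = √((-482.3)² + 199.38²) = √272366 = 521.89 km/s.

521.9 km/s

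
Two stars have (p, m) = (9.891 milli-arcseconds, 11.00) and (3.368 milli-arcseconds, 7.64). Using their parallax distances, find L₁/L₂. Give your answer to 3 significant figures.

L₁/L₂ = 0.00525

d₁ = 1/p₁ = 1/0.009891″ = 101.1 pc; d₂ = 1/p₂ = 1/0.003368″ = 296.91 pc.
M₁ = m₁ − 5 log₁₀ d₁ + 5 = 11.00 − 10.0238 + 5 = 5.9762.
M₂ = 7.64 − 12.3631 + 5 = 0.2769.
L₁/L₂ = 10^(0.4(M₂ − M₁)) = 10^(0.4 × (-5.6993)) = 10^(-2.27972) = 0.0052515.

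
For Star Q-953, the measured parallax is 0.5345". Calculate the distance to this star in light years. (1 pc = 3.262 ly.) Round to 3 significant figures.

6.10 light years

d = 1/p = 1/0.5345 = 1.8709 pc.
In light-years: 1.8709 × 3.262 = 6.1029 ly.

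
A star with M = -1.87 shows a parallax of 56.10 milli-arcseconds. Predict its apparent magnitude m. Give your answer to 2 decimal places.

d = 1/p = 1/0.05610″ = 17.825 pc.
m − M = 5 log₁₀ d − 5 = 5 log₁₀(17.825) − 5 = 6.2551 − 5 = 1.2551.
m = M + (m − M) = -1.87 + 1.2551 = -0.61.

m = -0.61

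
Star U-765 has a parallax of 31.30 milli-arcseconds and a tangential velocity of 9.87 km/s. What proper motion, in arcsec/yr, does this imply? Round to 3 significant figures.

d = 1/p = 1/0.03130″ = 31.949 pc.
μ = v_t / (4.74 d) = 9.87 / (4.74 × 31.949) = 9.87 / 151.44 = 0.065174 ″/yr.

0.0652 arcsec/yr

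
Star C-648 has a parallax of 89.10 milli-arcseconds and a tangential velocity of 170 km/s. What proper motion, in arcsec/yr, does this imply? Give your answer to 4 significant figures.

3.196 arcsec/yr

d = 1/p = 1/0.08910″ = 11.223 pc.
μ = v_t / (4.74 d) = 170 / (4.74 × 11.223) = 170 / 53.197 = 3.1957 ″/yr.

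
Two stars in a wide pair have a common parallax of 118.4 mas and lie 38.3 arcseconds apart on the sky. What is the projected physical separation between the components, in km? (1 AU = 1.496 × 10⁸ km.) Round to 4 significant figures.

4.839 × 10^10 km

d = 1/p = 1/0.1184″ = 8.4459 pc.
At distance d (pc), an angle of θ arcsec spans θ·d AU: s = 38.3 × 8.4459 = 323.48 AU.
= 323.48 × 1.496 × 10⁸ km = 4.8393 × 10^10 km.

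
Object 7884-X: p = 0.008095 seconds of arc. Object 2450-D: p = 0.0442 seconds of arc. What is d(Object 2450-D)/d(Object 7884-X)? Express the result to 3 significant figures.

Since d = 1/p, d_B/d_A = p_A/p_B.
= 0.008095 / 0.0442 = 0.18314.

0.183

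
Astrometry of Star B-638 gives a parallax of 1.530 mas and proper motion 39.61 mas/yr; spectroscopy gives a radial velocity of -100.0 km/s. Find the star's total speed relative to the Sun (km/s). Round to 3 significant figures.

d = 1/p = 1/0.001530″ = 653.59 pc.
μ = 39.61 mas/yr = 0.03961 ″/yr.
v_t = 4.740 μ d = 4.740 × 0.03961 × 653.59 = 122.71 km/s.
v = √(v_r² + v_t²) = √((-100.0)² + 122.71²) = √25057.7 = 158.3 km/s.

158 km/s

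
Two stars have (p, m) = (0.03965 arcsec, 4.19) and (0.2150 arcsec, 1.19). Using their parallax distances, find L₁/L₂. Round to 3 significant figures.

d₁ = 1/p₁ = 1/0.03965″ = 25.221 pc; d₂ = 1/p₂ = 1/0.2150″ = 4.6512 pc.
M₁ = m₁ − 5 log₁₀ d₁ + 5 = 4.19 − 7.0088 + 5 = 2.1812.
M₂ = 1.19 − 3.3378 + 5 = 2.8522.
L₁/L₂ = 10^(0.4(M₂ − M₁)) = 10^(0.4 × 0.6710) = 10^0.26840 = 1.8552.

L₁/L₂ = 1.86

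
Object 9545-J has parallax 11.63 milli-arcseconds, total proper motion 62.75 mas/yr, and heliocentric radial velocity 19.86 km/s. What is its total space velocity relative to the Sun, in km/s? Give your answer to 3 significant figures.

d = 1/p = 1/0.01163″ = 85.985 pc.
μ = 62.75 mas/yr = 0.06275 ″/yr.
v_t = 4.740 μ d = 4.740 × 0.06275 × 85.985 = 25.575 km/s.
v = √(v_r² + v_t²) = √(19.86² + 25.575²) = √1048.5 = 32.381 km/s.

32.4 km/s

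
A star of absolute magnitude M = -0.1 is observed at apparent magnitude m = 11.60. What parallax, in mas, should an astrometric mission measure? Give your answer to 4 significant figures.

0.4571 mas

m − M = 11.60 − (-0.1) = 11.70.
d = 10^((m−M)/5 + 1) = 10^3.340 = 2187.8 pc.
p = 1/d = 1/2187.8 = 0.00045708 arcsec = 0.45708 mas.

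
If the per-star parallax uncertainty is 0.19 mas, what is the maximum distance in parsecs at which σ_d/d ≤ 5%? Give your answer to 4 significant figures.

σ_d/d = σ_p/p, so the condition is σ_p/p ≤ 0.05, i.e. p ≥ σ_p/0.05.
p_min = 0.19/0.05 = 3.8 mas = 0.0038 arcsec.
d_max = 1/p_min = 1/0.0038 = 263.16 pc.

263.2 pc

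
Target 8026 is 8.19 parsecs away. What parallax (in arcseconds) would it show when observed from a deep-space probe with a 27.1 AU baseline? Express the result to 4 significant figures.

p (arcsec) = B (AU) / d (pc).
p = 27.1 / 8.19 = 3.3089 arcsec.

3.309 arcsec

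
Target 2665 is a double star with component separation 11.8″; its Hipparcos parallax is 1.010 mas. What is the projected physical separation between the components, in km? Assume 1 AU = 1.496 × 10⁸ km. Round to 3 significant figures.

d = 1/p = 1/0.001010″ = 990.1 pc.
At distance d (pc), an angle of θ arcsec spans θ·d AU: s = 11.8 × 990.1 = 11683 AU.
= 11683 × 1.496 × 10⁸ km = 1.7478 × 10^12 km.

1.75 × 10^12 km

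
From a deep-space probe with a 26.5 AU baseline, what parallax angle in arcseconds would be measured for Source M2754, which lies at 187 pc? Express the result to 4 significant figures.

0.1417 arcsec

p (arcsec) = B (AU) / d (pc).
p = 26.5 / 187 = 0.14171 arcsec.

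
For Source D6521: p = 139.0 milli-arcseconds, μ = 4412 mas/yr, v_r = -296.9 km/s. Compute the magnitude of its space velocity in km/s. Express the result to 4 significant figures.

d = 1/p = 1/0.1390″ = 7.1942 pc.
μ = 4412 mas/yr = 4.412 ″/yr.
v_t = 4.740 μ d = 4.740 × 4.412 × 7.1942 = 150.45 km/s.
v = √(v_r² + v_t²) = √((-296.9)² + 150.45²) = √110785 = 332.84 km/s.

332.8 km/s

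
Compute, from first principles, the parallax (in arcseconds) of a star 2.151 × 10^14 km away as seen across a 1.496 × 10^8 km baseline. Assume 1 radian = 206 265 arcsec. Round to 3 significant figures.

θ ≈ B/d = (1.496 × 10^8) / (2.151 × 10^14) = 6.9549 × 10^-7 rad.
In arcseconds: 6.9549 × 10^-7 × 206265 = 0.14346″.

0.143 arcsec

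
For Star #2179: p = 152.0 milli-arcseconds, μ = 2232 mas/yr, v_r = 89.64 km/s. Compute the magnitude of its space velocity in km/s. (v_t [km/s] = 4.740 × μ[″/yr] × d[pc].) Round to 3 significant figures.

d = 1/p = 1/0.1520″ = 6.5789 pc.
μ = 2232 mas/yr = 2.232 ″/yr.
v_t = 4.740 μ d = 4.740 × 2.232 × 6.5789 = 69.603 km/s.
v = √(v_r² + v_t²) = √(89.64² + 69.603²) = √12879.9 = 113.49 km/s.

113 km/s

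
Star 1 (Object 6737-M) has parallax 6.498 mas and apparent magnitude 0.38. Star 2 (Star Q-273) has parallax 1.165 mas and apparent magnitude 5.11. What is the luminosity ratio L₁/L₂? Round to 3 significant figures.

L₁/L₂ = 2.51

d₁ = 1/p₁ = 1/0.006498″ = 153.89 pc; d₂ = 1/p₂ = 1/0.001165″ = 858.37 pc.
M₁ = m₁ − 5 log₁₀ d₁ + 5 = 0.38 − 10.9361 + 5 = -5.5561.
M₂ = 5.11 − 14.6684 + 5 = -4.5584.
L₁/L₂ = 10^(0.4(M₂ − M₁)) = 10^(0.4 × 0.9977) = 10^0.39908 = 2.5066.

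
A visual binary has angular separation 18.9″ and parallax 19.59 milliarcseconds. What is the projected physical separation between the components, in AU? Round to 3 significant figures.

965 AU

d = 1/p = 1/0.01959″ = 51.046 pc.
At distance d (pc), an angle of θ arcsec spans θ·d AU: s = 18.9 × 51.046 = 964.77 AU.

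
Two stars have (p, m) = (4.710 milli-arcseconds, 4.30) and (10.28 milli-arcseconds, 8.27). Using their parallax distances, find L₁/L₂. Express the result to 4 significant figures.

L₁/L₂ = 184.5

d₁ = 1/p₁ = 1/0.004710″ = 212.31 pc; d₂ = 1/p₂ = 1/0.01028″ = 97.276 pc.
M₁ = m₁ − 5 log₁₀ d₁ + 5 = 4.30 − 11.6349 + 5 = -2.3349.
M₂ = 8.27 − 9.9400 + 5 = 3.3300.
L₁/L₂ = 10^(0.4(M₂ − M₁)) = 10^(0.4 × 5.6649) = 10^2.26596 = 184.48.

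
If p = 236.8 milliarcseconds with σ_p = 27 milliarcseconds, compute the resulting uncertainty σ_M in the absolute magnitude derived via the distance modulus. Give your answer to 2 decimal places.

M = m − 5 log₁₀ d + 5 = m + 5 log₁₀ p + 5, so ∂M/∂p = 5/(p ln 10).
σ_M = (5/ln 10) · (σ_p/p) = 2.1715 × 27/236.8 = 2.1715 × 0.11402 = 0.24759.

σ_M = 0.25 mag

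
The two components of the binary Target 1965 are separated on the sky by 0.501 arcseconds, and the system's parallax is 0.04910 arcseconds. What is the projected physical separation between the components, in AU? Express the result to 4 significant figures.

10.20 AU

d = 1/p = 1/0.04910″ = 20.367 pc.
At distance d (pc), an angle of θ arcsec spans θ·d AU: s = 0.501 × 20.367 = 10.204 AU.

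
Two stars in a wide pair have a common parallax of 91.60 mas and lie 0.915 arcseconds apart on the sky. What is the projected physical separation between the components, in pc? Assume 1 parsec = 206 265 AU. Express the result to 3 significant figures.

d = 1/p = 1/0.09160″ = 10.917 pc.
At distance d (pc), an angle of θ arcsec spans θ·d AU: s = 0.915 × 10.917 = 9.9891 AU.
= 9.9891 / 206265 = 4.8428 × 10^-5 pc.

4.84 × 10^-5 pc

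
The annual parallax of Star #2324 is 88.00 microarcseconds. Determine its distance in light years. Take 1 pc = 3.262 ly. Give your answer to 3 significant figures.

p = 88.00 microarcseconds = 0.00008800 arcsec.
d = 1/p = 1/0.00008800 = 11364 pc.
In light-years: 11364 × 3.262 = 37069 ly.

37100 light years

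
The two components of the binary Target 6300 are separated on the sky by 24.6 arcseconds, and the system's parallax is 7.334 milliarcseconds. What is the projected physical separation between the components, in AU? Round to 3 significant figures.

d = 1/p = 1/0.007334″ = 136.35 pc.
At distance d (pc), an angle of θ arcsec spans θ·d AU: s = 24.6 × 136.35 = 3354.2 AU.

3350 AU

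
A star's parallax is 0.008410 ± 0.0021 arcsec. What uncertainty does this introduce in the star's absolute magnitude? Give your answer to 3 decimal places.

M = m − 5 log₁₀ d + 5 = m + 5 log₁₀ p + 5, so ∂M/∂p = 5/(p ln 10).
σ_M = (5/ln 10) · (σ_p/p) = 2.1715 × 0.0021/0.008410 = 2.1715 × 0.2497 = 0.54222.

σ_M = 0.542 mag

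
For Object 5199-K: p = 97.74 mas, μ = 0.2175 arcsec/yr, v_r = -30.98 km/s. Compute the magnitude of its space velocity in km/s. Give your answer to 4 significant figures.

32.73 km/s

d = 1/p = 1/0.09774″ = 10.231 pc.
v_t = 4.740 μ d = 4.740 × 0.2175 × 10.231 = 10.548 km/s.
v = √(v_r² + v_t²) = √((-30.98)² + 10.548²) = √1071.02 = 32.726 km/s.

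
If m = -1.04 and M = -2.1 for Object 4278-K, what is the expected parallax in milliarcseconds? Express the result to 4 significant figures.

m − M = -1.04 − (-2.1) = 1.06.
d = 10^((m−M)/5 + 1) = 10^1.212 = 16.293 pc.
p = 1/d = 1/16.293 = 0.061376 arcsec = 61.376 mas.

61.38 mas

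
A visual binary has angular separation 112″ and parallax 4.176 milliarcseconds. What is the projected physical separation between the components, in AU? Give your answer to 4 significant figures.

d = 1/p = 1/0.004176″ = 239.46 pc.
At distance d (pc), an angle of θ arcsec spans θ·d AU: s = 112 × 239.46 = 26820 AU.

26820 AU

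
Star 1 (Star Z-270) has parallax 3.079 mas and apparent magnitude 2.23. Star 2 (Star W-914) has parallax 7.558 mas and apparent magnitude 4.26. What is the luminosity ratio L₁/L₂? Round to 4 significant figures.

d₁ = 1/p₁ = 1/0.003079″ = 324.78 pc; d₂ = 1/p₂ = 1/0.007558″ = 132.31 pc.
M₁ = m₁ − 5 log₁₀ d₁ + 5 = 2.23 − 12.5579 + 5 = -5.3279.
M₂ = 4.26 − 10.6080 + 5 = -1.3480.
L₁/L₂ = 10^(0.4(M₂ − M₁)) = 10^(0.4 × 3.9799) = 10^1.59196 = 39.08.

L₁/L₂ = 39.08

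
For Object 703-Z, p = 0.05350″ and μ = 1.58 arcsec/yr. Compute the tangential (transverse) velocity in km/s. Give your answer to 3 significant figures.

140 km/s

d = 1/p = 1/0.05350″ = 18.692 pc.
v_t = 4.74 × μ × d = 4.74 × 1.58 × 18.692 = 139.99 km/s.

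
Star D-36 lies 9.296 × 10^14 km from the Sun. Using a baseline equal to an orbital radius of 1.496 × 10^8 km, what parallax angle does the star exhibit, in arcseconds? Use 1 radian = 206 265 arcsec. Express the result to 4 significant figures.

0.03319 arcsec

θ ≈ B/d = (1.496 × 10^8) / (9.296 × 10^14) = 1.6093 × 10^-7 rad.
In arcseconds: 1.6093 × 10^-7 × 206265 = 0.033194″.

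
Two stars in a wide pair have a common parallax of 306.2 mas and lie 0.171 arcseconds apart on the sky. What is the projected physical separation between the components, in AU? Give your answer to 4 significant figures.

0.5585 AU

d = 1/p = 1/0.3062″ = 3.2658 pc.
At distance d (pc), an angle of θ arcsec spans θ·d AU: s = 0.171 × 3.2658 = 0.55845 AU.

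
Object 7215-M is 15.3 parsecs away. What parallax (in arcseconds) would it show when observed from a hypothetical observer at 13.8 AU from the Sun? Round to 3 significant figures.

p (arcsec) = B (AU) / d (pc).
p = 13.8 / 15.3 = 0.90196 arcsec.

0.902 arcsec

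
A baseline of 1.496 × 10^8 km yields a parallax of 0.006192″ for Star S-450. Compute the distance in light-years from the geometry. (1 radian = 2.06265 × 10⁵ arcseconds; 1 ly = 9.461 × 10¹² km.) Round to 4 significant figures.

θ = 0.006192″ = 0.006192/206265 = 3.0020 × 10^-8 rad.
d = B/θ = (1.496 × 10^8) / (3.0020 × 10^-8) = 4.9833 × 10^15 km = (4.9833 × 10^15) / (9.461 × 10^12) ly = 526.72 ly.

526.7 ly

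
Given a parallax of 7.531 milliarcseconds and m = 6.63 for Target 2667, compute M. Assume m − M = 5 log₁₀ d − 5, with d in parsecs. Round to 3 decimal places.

d = 1/p = 1/0.007531″ = 132.78 pc.
m − M = 5 log₁₀(132.78) − 5 = 10.6157 − 5 = 5.6157.
M = m − (m − M) = 6.63 − 5.6157 = 1.014.

M = 1.014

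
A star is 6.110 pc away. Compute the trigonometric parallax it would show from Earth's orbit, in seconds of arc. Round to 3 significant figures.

p = 1/d = 1/6.11 = 0.16367 arcsec.

0.164 arcsec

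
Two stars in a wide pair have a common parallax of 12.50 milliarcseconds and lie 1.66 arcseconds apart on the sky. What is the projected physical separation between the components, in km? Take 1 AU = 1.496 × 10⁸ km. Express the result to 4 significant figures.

d = 1/p = 1/0.01250″ = 80 pc.
At distance d (pc), an angle of θ arcsec spans θ·d AU: s = 1.66 × 80 = 132.8 AU.
= 132.8 × 1.496 × 10⁸ km = 1.9867 × 10^10 km.

1.987 × 10^10 km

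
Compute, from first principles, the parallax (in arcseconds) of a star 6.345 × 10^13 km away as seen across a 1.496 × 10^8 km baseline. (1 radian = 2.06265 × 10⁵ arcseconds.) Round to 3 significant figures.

0.486 arcsec

θ ≈ B/d = (1.496 × 10^8) / (6.345 × 10^13) = 2.3578 × 10^-6 rad.
In arcseconds: 2.3578 × 10^-6 × 206265 = 0.48633″.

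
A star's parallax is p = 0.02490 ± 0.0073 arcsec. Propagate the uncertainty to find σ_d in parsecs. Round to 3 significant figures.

11.8 pc

d = 1/p, so σ_d = σ_p / p².
σ_d = 0.00730 / (0.02490)² = 0.00730 / 0.00062001 = 11.774 pc.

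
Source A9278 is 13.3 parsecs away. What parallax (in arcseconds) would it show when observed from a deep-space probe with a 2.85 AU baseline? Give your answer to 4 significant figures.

0.2143 arcsec

p (arcsec) = B (AU) / d (pc).
p = 2.85 / 13.3 = 0.21429 arcsec.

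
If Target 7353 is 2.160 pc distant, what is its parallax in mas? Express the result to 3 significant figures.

463 mas

p = 1/d = 1/2.16 = 0.46296 arcsec.
= 0.46296 × 1000 = 462.96 mas.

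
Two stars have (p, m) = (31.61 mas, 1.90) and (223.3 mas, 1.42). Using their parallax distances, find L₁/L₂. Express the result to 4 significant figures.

L₁/L₂ = 32.07

d₁ = 1/p₁ = 1/0.03161″ = 31.636 pc; d₂ = 1/p₂ = 1/0.2233″ = 4.4783 pc.
M₁ = m₁ − 5 log₁₀ d₁ + 5 = 1.90 − 7.5009 + 5 = -0.6009.
M₂ = 1.42 − 3.2556 + 5 = 3.1644.
L₁/L₂ = 10^(0.4(M₂ − M₁)) = 10^(0.4 × 3.7653) = 10^1.50612 = 32.072.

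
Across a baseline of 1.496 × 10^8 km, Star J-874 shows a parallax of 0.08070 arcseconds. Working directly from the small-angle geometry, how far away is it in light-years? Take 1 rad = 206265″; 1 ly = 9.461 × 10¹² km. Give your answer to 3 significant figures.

θ = 0.08070″ = 0.08070/206265 = 3.9124 × 10^-7 rad.
d = B/θ = (1.496 × 10^8) / (3.9124 × 10^-7) = 3.8237 × 10^14 km = (3.8237 × 10^14) / (9.461 × 10^12) ly = 40.415 ly.

40.4 ly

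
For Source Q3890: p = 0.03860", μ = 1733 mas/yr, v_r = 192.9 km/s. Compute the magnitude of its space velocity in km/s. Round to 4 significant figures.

d = 1/p = 1/0.03860″ = 25.907 pc.
μ = 1733 mas/yr = 1.733 ″/yr.
v_t = 4.740 μ d = 4.740 × 1.733 × 25.907 = 212.81 km/s.
v = √(v_r² + v_t²) = √(192.9² + 212.81²) = √82498.5 = 287.23 km/s.

287.2 km/s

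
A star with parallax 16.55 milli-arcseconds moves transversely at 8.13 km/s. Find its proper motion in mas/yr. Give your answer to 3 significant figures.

d = 1/p = 1/0.01655″ = 60.423 pc.
μ = v_t / (4.74 d) = 8.13 / (4.74 × 60.423) = 8.13 / 286.41 = 0.028386 ″/yr = 28.386 mas/yr.

28.4 mas/yr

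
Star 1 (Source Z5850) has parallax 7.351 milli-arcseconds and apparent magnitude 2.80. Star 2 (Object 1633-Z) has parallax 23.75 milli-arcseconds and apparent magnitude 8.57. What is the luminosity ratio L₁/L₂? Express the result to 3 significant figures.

L₁/L₂ = 2120

d₁ = 1/p₁ = 1/0.007351″ = 136.04 pc; d₂ = 1/p₂ = 1/0.02375″ = 42.105 pc.
M₁ = m₁ − 5 log₁₀ d₁ + 5 = 2.80 − 10.6683 + 5 = -2.8683.
M₂ = 8.57 − 8.1217 + 5 = 5.4483.
L₁/L₂ = 10^(0.4(M₂ − M₁)) = 10^(0.4 × 8.3166) = 10^3.32664 = 2121.5.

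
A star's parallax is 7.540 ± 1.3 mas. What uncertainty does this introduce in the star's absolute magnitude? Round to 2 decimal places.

M = m − 5 log₁₀ d + 5 = m + 5 log₁₀ p + 5, so ∂M/∂p = 5/(p ln 10).
σ_M = (5/ln 10) · (σ_p/p) = 2.1715 × 1.3/7.540 = 2.1715 × 0.17241 = 0.37439.

σ_M = 0.37 mag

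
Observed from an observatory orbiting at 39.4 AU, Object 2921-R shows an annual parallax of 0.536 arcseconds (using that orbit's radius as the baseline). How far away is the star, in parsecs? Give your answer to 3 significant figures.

73.5 pc

With baseline B (in AU) and parallax p (in arcsec), d = B/p parsecs.
d = 39.4 / 0.536 = 73.507 pc.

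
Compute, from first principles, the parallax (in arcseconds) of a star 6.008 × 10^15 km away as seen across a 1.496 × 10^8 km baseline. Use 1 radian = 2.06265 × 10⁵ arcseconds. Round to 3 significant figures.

0.00514 arcsec

θ ≈ B/d = (1.496 × 10^8) / (6.008 × 10^15) = 2.4900 × 10^-8 rad.
In arcseconds: 2.4900 × 10^-8 × 206265 = 0.005136″.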